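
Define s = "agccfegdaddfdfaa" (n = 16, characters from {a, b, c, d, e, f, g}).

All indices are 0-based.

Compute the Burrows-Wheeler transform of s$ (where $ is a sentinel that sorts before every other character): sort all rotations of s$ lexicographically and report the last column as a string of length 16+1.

rank  rotation           last
    0  $agccfegdaddfdfaa  a
    1  a$agccfegdaddfdfa  a
    2  aa$agccfegdaddfdf  f
    3  addfdfaa$agccfegd  d
    4  agccfegdaddfdfaa$  $
    5  ccfegdaddfdfaa$ag  g
    6  cfegdaddfdfaa$agc  c
    7  daddfdfaa$agccfeg  g
    8  ddfdfaa$agccfegda  a
    9  dfaa$agccfegdaddf  f
   10  dfdfaa$agccfegdad  d
   11  egdaddfdfaa$agccf  f
   12  faa$agccfegdaddfd  d
   13  fdfaa$agccfegdadd  d
   14  fegdaddfdfaa$agcc  c
   15  gccfegdaddfdfaa$a  a
   16  gdaddfdfaa$agccfe  e

aafd$gcgafdfddcae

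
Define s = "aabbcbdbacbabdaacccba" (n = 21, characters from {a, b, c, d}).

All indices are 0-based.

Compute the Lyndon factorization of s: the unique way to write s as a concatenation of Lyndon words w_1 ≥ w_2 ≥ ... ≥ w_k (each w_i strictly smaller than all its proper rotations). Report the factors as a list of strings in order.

emit factor 1: 'aabbcbdbacbabdaacccb' (i=0, period=20)
emit factor 2: 'a' (i=20, period=1)

["aabbcbdbacbabdaacccb", "a"]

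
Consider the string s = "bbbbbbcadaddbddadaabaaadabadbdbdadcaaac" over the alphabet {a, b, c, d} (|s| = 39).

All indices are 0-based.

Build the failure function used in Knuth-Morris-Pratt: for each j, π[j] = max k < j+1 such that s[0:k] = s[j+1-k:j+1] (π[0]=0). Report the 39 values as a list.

[0, 1, 2, 3, 4, 5, 0, 0, 0, 0, 0, 0, 1, 0, 0, 0, 0, 0, 0, 1, 0, 0, 0, 0, 0, 1, 0, 0, 1, 0, 1, 0, 0, 0, 0, 0, 0, 0, 0]

π[0] = 0
j=1 s[j]='b': π[1]=1 (border 'b')
j=2 s[j]='b': π[2]=2 (border 'bb')
j=3 s[j]='b': π[3]=3 (border 'bbb')
j=4 s[j]='b': π[4]=4 (border 'bbbb')
j=5 s[j]='b': π[5]=5 (border 'bbbbb')
j=6 s[j]='c': k: 5→4→3→2→1→0; π[6]=0 (border '')
j=7 s[j]='a': π[7]=0 (border '')
j=8 s[j]='d': π[8]=0 (border '')
j=9 s[j]='a': π[9]=0 (border '')
j=10 s[j]='d': π[10]=0 (border '')
j=11 s[j]='d': π[11]=0 (border '')
j=12 s[j]='b': π[12]=1 (border 'b')
j=13 s[j]='d': k: 1→0; π[13]=0 (border '')
j=14 s[j]='d': π[14]=0 (border '')
j=15 s[j]='a': π[15]=0 (border '')
j=16 s[j]='d': π[16]=0 (border '')
j=17 s[j]='a': π[17]=0 (border '')
j=18 s[j]='a': π[18]=0 (border '')
j=19 s[j]='b': π[19]=1 (border 'b')
j=20 s[j]='a': k: 1→0; π[20]=0 (border '')
j=21 s[j]='a': π[21]=0 (border '')
j=22 s[j]='a': π[22]=0 (border '')
j=23 s[j]='d': π[23]=0 (border '')
j=24 s[j]='a': π[24]=0 (border '')
j=25 s[j]='b': π[25]=1 (border 'b')
j=26 s[j]='a': k: 1→0; π[26]=0 (border '')
j=27 s[j]='d': π[27]=0 (border '')
j=28 s[j]='b': π[28]=1 (border 'b')
j=29 s[j]='d': k: 1→0; π[29]=0 (border '')
j=30 s[j]='b': π[30]=1 (border 'b')
j=31 s[j]='d': k: 1→0; π[31]=0 (border '')
j=32 s[j]='a': π[32]=0 (border '')
j=33 s[j]='d': π[33]=0 (border '')
j=34 s[j]='c': π[34]=0 (border '')
j=35 s[j]='a': π[35]=0 (border '')
j=36 s[j]='a': π[36]=0 (border '')
j=37 s[j]='a': π[37]=0 (border '')
j=38 s[j]='c': π[38]=0 (border '')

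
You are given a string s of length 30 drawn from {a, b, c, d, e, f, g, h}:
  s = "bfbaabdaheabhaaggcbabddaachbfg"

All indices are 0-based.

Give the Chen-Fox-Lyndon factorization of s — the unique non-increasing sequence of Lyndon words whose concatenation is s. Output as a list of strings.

["bf", "b", "aabdaheabhaaggcbabddaachbfg"]

emit factor 1: 'bf' (i=0, period=2)
emit factor 2: 'b' (i=2, period=1)
emit factor 3: 'aabdaheabhaaggcbabddaachbfg' (i=3, period=27)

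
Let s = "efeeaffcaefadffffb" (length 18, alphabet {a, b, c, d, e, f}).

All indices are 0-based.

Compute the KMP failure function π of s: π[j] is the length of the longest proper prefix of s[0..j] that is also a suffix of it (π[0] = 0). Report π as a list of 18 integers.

π[0] = 0
j=1 s[j]='f': π[1]=0 (border '')
j=2 s[j]='e': π[2]=1 (border 'e')
j=3 s[j]='e': k: 1→0; π[3]=1 (border 'e')
j=4 s[j]='a': k: 1→0; π[4]=0 (border '')
j=5 s[j]='f': π[5]=0 (border '')
j=6 s[j]='f': π[6]=0 (border '')
j=7 s[j]='c': π[7]=0 (border '')
j=8 s[j]='a': π[8]=0 (border '')
j=9 s[j]='e': π[9]=1 (border 'e')
j=10 s[j]='f': π[10]=2 (border 'ef')
j=11 s[j]='a': k: 2→0; π[11]=0 (border '')
j=12 s[j]='d': π[12]=0 (border '')
j=13 s[j]='f': π[13]=0 (border '')
j=14 s[j]='f': π[14]=0 (border '')
j=15 s[j]='f': π[15]=0 (border '')
j=16 s[j]='f': π[16]=0 (border '')
j=17 s[j]='b': π[17]=0 (border '')

[0, 0, 1, 1, 0, 0, 0, 0, 0, 1, 2, 0, 0, 0, 0, 0, 0, 0]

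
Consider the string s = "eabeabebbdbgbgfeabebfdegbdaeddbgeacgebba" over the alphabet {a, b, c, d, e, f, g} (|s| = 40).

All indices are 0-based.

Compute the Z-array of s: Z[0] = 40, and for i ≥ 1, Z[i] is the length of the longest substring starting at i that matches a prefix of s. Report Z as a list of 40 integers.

[40, 0, 0, 4, 0, 0, 1, 0, 0, 0, 0, 0, 0, 0, 0, 4, 0, 0, 1, 0, 0, 0, 1, 0, 0, 0, 0, 1, 0, 0, 0, 0, 2, 0, 0, 0, 1, 0, 0, 0]

Z[0]=40
i=1: outside box; Z[1]=0
i=2: outside box; Z[2]=0
i=3: outside box; Z[3]=4 grow→box=[3,7)
i=4: min(r-i=3, Z[1]=0)=0; Z[4]=0
i=5: min(r-i=2, Z[2]=0)=0; Z[5]=0
i=6: min(r-i=1, Z[3]=4)=1; Z[6]=1
i=7: outside box; Z[7]=0
i=8: outside box; Z[8]=0
i=9: outside box; Z[9]=0
i=10: outside box; Z[10]=0
i=11: outside box; Z[11]=0
i=12: outside box; Z[12]=0
i=13: outside box; Z[13]=0
i=14: outside box; Z[14]=0
i=15: outside box; Z[15]=4 grow→box=[15,19)
i=16: min(r-i=3, Z[1]=0)=0; Z[16]=0
i=17: min(r-i=2, Z[2]=0)=0; Z[17]=0
i=18: min(r-i=1, Z[3]=4)=1; Z[18]=1
i=19: outside box; Z[19]=0
i=20: outside box; Z[20]=0
i=21: outside box; Z[21]=0
i=22: outside box; Z[22]=1 grow→box=[22,23)
i=23: outside box; Z[23]=0
i=24: outside box; Z[24]=0
i=25: outside box; Z[25]=0
i=26: outside box; Z[26]=0
i=27: outside box; Z[27]=1 grow→box=[27,28)
i=28: outside box; Z[28]=0
i=29: outside box; Z[29]=0
i=30: outside box; Z[30]=0
i=31: outside box; Z[31]=0
i=32: outside box; Z[32]=2 grow→box=[32,34)
i=33: min(r-i=1, Z[1]=0)=0; Z[33]=0
i=34: outside box; Z[34]=0
i=35: outside box; Z[35]=0
i=36: outside box; Z[36]=1 grow→box=[36,37)
i=37: outside box; Z[37]=0
i=38: outside box; Z[38]=0
i=39: outside box; Z[39]=0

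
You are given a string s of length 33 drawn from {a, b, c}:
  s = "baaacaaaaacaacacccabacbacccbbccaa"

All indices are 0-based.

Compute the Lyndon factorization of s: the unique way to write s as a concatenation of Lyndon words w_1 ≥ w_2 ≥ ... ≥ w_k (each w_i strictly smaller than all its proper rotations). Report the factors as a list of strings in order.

emit factor 1: 'b' (i=0, period=1)
emit factor 2: 'aaac' (i=1, period=4)
emit factor 3: 'aaaaacaacacccabacbacccbbcc' (i=5, period=26)
emit factor 4: 'a' (i=31, period=1)
emit factor 5: 'a' (i=32, period=1)

["b", "aaac", "aaaaacaacacccabacbacccbbcc", "a", "a"]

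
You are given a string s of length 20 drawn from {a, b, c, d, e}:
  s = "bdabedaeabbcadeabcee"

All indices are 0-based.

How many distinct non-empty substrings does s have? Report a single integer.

rank→(start, suffix):
  0 → (8, 'abbcadeabcee')
  1 → (15, 'abcee')
  2 → (2, 'abedaeabbcadeabcee')
  3 → (12, 'adeabcee')
  4 → (6, 'aeabbcadeabcee')
  5 → (9, 'bbcadeabcee')
  6 → (10, 'bcadeabcee')
  7 → (16, 'bcee')
  8 → (0, 'bdabedaeabbcadeabcee')
  9 → (3, 'bedaeabbcadeabcee')
  10 → (11, 'cadeabcee')
  11 → (17, 'cee')
  12 → (1, 'dabedaeabbcadeabcee')
  13 → (5, 'daeabbcadeabcee')
  14 → (13, 'deabcee')
  15 → (19, 'e')
  16 → (7, 'eabbcadeabcee')
  17 → (14, 'eabcee')
  18 → (4, 'edaeabbcadeabcee')
  19 → (18, 'ee')

SA = [8, 15, 2, 12, 6, 9, 10, 16, 0, 3, 11, 17, 1, 5, 13, 19, 7, 14, 4, 18]
[i] adj suffixes → lcp
  [1] 8/15 → 2 ('ab')
  [2] 15/2 → 2 ('ab')
  [3] 2/12 → 1 ('a')
  [4] 12/6 → 1 ('a')
  [5] 6/9 → 0 ('')
  [6] 9/10 → 1 ('b')
  [7] 10/16 → 2 ('bc')
  [8] 16/0 → 1 ('b')
  [9] 0/3 → 1 ('b')
  [10] 3/11 → 0 ('')
  [11] 11/17 → 1 ('c')
  [12] 17/1 → 0 ('')
  [13] 1/5 → 2 ('da')
  [14] 5/13 → 1 ('d')
  [15] 13/19 → 0 ('')
  [16] 19/7 → 1 ('e')
  [17] 7/14 → 3 ('eab')
  [18] 14/4 → 1 ('e')
  [19] 4/18 → 1 ('e')

n(n+1)/2 = 20·21/2 = 210
Σ LCP = 0 + 2 + 2 + 1 + 1 + 0 + 1 + 2 + 1 + 1 + 0 + 1 + 0 + 2 + 1 + 0 + 1 + 3 + 1 + 1 = 21
distinct = 210 − 21 = 189

189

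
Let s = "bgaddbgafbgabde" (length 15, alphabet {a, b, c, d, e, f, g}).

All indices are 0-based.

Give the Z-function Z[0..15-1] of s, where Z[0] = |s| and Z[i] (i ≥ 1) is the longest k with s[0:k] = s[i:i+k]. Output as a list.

[15, 0, 0, 0, 0, 3, 0, 0, 0, 3, 0, 0, 1, 0, 0]

Z[0]=15
i=1: fresh scan; Z[1]=0
i=2: fresh scan; Z[2]=0
i=3: fresh scan; Z[3]=0
i=4: fresh scan; Z[4]=0
i=5: fresh scan; Z[5]=3 scan→box=[5,8)
i=6: min(r-i=2, Z[1]=0)=0; Z[6]=0
i=7: min(r-i=1, Z[2]=0)=0; Z[7]=0
i=8: fresh scan; Z[8]=0
i=9: fresh scan; Z[9]=3 scan→box=[9,12)
i=10: min(r-i=2, Z[1]=0)=0; Z[10]=0
i=11: min(r-i=1, Z[2]=0)=0; Z[11]=0
i=12: fresh scan; Z[12]=1 scan→box=[12,13)
i=13: fresh scan; Z[13]=0
i=14: fresh scan; Z[14]=0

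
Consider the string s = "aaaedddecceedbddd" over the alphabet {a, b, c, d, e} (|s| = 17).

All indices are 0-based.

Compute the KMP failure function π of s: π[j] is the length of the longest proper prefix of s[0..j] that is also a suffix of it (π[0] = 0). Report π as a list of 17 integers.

[0, 1, 2, 0, 0, 0, 0, 0, 0, 0, 0, 0, 0, 0, 0, 0, 0]

π[0] = 0
j=1 s[j]='a': π[1]=1 (border 'a')
j=2 s[j]='a': π[2]=2 (border 'aa')
j=3 s[j]='e': k: 2→1→0; π[3]=0 (border '')
j=4 s[j]='d': π[4]=0 (border '')
j=5 s[j]='d': π[5]=0 (border '')
j=6 s[j]='d': π[6]=0 (border '')
j=7 s[j]='e': π[7]=0 (border '')
j=8 s[j]='c': π[8]=0 (border '')
j=9 s[j]='c': π[9]=0 (border '')
j=10 s[j]='e': π[10]=0 (border '')
j=11 s[j]='e': π[11]=0 (border '')
j=12 s[j]='d': π[12]=0 (border '')
j=13 s[j]='b': π[13]=0 (border '')
j=14 s[j]='d': π[14]=0 (border '')
j=15 s[j]='d': π[15]=0 (border '')
j=16 s[j]='d': π[16]=0 (border '')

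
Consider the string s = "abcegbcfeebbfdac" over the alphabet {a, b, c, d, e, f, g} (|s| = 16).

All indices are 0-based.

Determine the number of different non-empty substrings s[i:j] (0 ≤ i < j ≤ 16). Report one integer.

rank | idx | suffix
   0 |   0 | abcegbcfeebbfdac
   1 |  14 | ac
   2 |  10 | bbfdac
   3 |   1 | bcegbcfeebbfdac
   4 |   5 | bcfeebbfdac
   5 |  11 | bfdac
   6 |  15 | c
   7 |   2 | cegbcfeebbfdac
   8 |   6 | cfeebbfdac
   9 |  13 | dac
  10 |   9 | ebbfdac
  11 |   8 | eebbfdac
  12 |   3 | egbcfeebbfdac
  13 |  12 | fdac
  14 |   7 | feebbfdac
  15 |   4 | gbcfeebbfdac

SA = [0, 14, 10, 1, 5, 11, 15, 2, 6, 13, 9, 8, 3, 12, 7, 4]
rank  pair      lcp
   1  s[0:],s[14:]  1  'a'
   2  s[14:],s[10:]  0  ''
   3  s[10:],s[1:]  1  'b'
   4  s[1:],s[5:]  2  'bc'
   5  s[5:],s[11:]  1  'b'
   6  s[11:],s[15:]  0  ''
   7  s[15:],s[2:]  1  'c'
   8  s[2:],s[6:]  1  'c'
   9  s[6:],s[13:]  0  ''
  10  s[13:],s[9:]  0  ''
  11  s[9:],s[8:]  1  'e'
  12  s[8:],s[3:]  1  'e'
  13  s[3:],s[12:]  0  ''
  14  s[12:],s[7:]  1  'f'
  15  s[7:],s[4:]  0  ''

n(n+1)/2 = 16·17/2 = 136
Σ LCP = 0 + 1 + 0 + 1 + 2 + 1 + 0 + 1 + 1 + 0 + 0 + 1 + 1 + 0 + 1 + 0 = 10
distinct = 136 − 10 = 126

126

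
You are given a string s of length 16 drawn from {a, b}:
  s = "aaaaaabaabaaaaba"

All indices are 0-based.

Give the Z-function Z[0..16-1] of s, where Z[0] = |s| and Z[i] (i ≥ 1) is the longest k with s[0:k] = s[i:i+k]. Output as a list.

Z[0]=16
i=1: i≥r, start 0; Z[1]=5 extend→box=[1,6)
i=2: min(r-i=4, Z[1]=5)=4; Z[2]=4
i=3: min(r-i=3, Z[2]=4)=3; Z[3]=3
i=4: min(r-i=2, Z[3]=3)=2; Z[4]=2
i=5: min(r-i=1, Z[4]=2)=1; Z[5]=1
i=6: i≥r, start 0; Z[6]=0
i=7: i≥r, start 0; Z[7]=2 extend→box=[7,9)
i=8: min(r-i=1, Z[1]=5)=1; Z[8]=1
i=9: i≥r, start 0; Z[9]=0
i=10: i≥r, start 0; Z[10]=4 extend→box=[10,14)
i=11: min(r-i=3, Z[1]=5)=3; Z[11]=3
i=12: min(r-i=2, Z[2]=4)=2; Z[12]=2
i=13: min(r-i=1, Z[3]=3)=1; Z[13]=1
i=14: i≥r, start 0; Z[14]=0
i=15: i≥r, start 0; Z[15]=1 extend→box=[15,16)

[16, 5, 4, 3, 2, 1, 0, 2, 1, 0, 4, 3, 2, 1, 0, 1]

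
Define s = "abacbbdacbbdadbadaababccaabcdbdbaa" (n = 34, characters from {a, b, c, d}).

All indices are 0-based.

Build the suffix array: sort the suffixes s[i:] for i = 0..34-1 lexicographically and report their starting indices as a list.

[33, 32, 17, 24, 18, 0, 20, 25, 2, 7, 15, 12, 31, 19, 1, 14, 4, 9, 21, 26, 5, 10, 29, 23, 3, 8, 22, 27, 16, 6, 11, 30, 13, 28]

rank | idx | suffix
   0 |  33 | a
   1 |  32 | aa
   2 |  17 | aababccaabcdbdbaa
   3 |  24 | aabcdbdbaa
   4 |  18 | ababccaabcdbdbaa
   5 |   0 | abacbbdacbbdadbadaababccaabcdbdbaa
   6 |  20 | abccaabcdbdbaa
   7 |  25 | abcdbdbaa
   8 |   2 | acbbdacbbdadbadaababccaabcdbdbaa
   9 |   7 | acbbdadbadaababccaabcdbdbaa
  10 |  15 | adaababccaabcdbdbaa
  11 |  12 | adbadaababccaabcdbdbaa
  12 |  31 | baa
  13 |  19 | babccaabcdbdbaa
  14 |   1 | bacbbdacbbdadbadaababccaabcdbdbaa
  15 |  14 | badaababccaabcdbdbaa
  16 |   4 | bbdacbbdadbadaababccaabcdbdbaa
  17 |   9 | bbdadbadaababccaabcdbdbaa
  18 |  21 | bccaabcdbdbaa
  19 |  26 | bcdbdbaa
  20 |   5 | bdacbbdadbadaababccaabcdbdbaa
  21 |  10 | bdadbadaababccaabcdbdbaa
  22 |  29 | bdbaa
  23 |  23 | caabcdbdbaa
  24 |   3 | cbbdacbbdadbadaababccaabcdbdbaa
  25 |   8 | cbbdadbadaababccaabcdbdbaa
  26 |  22 | ccaabcdbdbaa
  27 |  27 | cdbdbaa
  28 |  16 | daababccaabcdbdbaa
  29 |   6 | dacbbdadbadaababccaabcdbdbaa
  30 |  11 | dadbadaababccaabcdbdbaa
  31 |  30 | dbaa
  32 |  13 | dbadaababccaabcdbdbaa
  33 |  28 | dbdbaa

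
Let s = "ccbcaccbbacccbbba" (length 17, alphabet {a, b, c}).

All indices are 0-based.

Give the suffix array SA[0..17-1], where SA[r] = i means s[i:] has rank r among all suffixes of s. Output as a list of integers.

[16, 4, 9, 15, 8, 14, 7, 13, 2, 3, 6, 12, 1, 5, 11, 0, 10]

sorted suffixes:
  #0 SA[0]=16  'a'
  #1 SA[1]=4  'accbbacccbbba'
  #2 SA[2]=9  'acccbbba'
  #3 SA[3]=15  'ba'
  #4 SA[4]=8  'bacccbbba'
  #5 SA[5]=14  'bba'
  #6 SA[6]=7  'bbacccbbba'
  #7 SA[7]=13  'bbba'
  #8 SA[8]=2  'bcaccbbacccbbba'
  #9 SA[9]=3  'caccbbacccbbba'
  #10 SA[10]=6  'cbbacccbbba'
  #11 SA[11]=12  'cbbba'
  #12 SA[12]=1  'cbcaccbbacccbbba'
  #13 SA[13]=5  'ccbbacccbbba'
  #14 SA[14]=11  'ccbbba'
  #15 SA[15]=0  'ccbcaccbbacccbbba'
  #16 SA[16]=10  'cccbbba'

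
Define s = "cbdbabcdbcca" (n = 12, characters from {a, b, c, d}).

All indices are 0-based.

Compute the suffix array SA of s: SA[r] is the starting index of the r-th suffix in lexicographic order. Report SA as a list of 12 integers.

[11, 4, 3, 8, 5, 1, 10, 0, 9, 6, 2, 7]

rank | idx | suffix
   0 |  11 | a
   1 |   4 | abcdbcca
   2 |   3 | babcdbcca
   3 |   8 | bcca
   4 |   5 | bcdbcca
   5 |   1 | bdbabcdbcca
   6 |  10 | ca
   7 |   0 | cbdbabcdbcca
   8 |   9 | cca
   9 |   6 | cdbcca
  10 |   2 | dbabcdbcca
  11 |   7 | dbcca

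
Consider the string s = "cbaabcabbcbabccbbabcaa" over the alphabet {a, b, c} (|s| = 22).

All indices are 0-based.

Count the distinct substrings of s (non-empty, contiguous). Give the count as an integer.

214

rank | idx | suffix
   0 |  21 | a
   1 |  20 | aa
   2 |   2 | aabcabbcbabccbbabcaa
   3 |   6 | abbcbabccbbabcaa
   4 |  17 | abcaa
   5 |   3 | abcabbcbabccbbabcaa
   6 |  11 | abccbbabcaa
   7 |   1 | baabcabbcbabccbbabcaa
   8 |  16 | babcaa
   9 |  10 | babccbbabcaa
  10 |  15 | bbabcaa
  11 |   7 | bbcbabccbbabcaa
  12 |  18 | bcaa
  13 |   4 | bcabbcbabccbbabcaa
  14 |   8 | bcbabccbbabcaa
  15 |  12 | bccbbabcaa
  16 |  19 | caa
  17 |   5 | cabbcbabccbbabcaa
  18 |   0 | cbaabcabbcbabccbbabcaa
  19 |   9 | cbabccbbabcaa
  20 |  14 | cbbabcaa
  21 |  13 | ccbbabcaa

SA = [21, 20, 2, 6, 17, 3, 11, 1, 16, 10, 15, 7, 18, 4, 8, 12, 19, 5, 0, 9, 14, 13]
rank  pair      lcp
   1  s[21:],s[20:]  1  'a'
   2  s[20:],s[2:]  2  'aa'
   3  s[2:],s[6:]  1  'a'
   4  s[6:],s[17:]  2  'ab'
   5  s[17:],s[3:]  4  'abca'
   6  s[3:],s[11:]  3  'abc'
   7  s[11:],s[1:]  0  ''
   8  s[1:],s[16:]  2  'ba'
   9  s[16:],s[10:]  4  'babc'
  10  s[10:],s[15:]  1  'b'
  11  s[15:],s[7:]  2  'bb'
  12  s[7:],s[18:]  1  'b'
  13  s[18:],s[4:]  3  'bca'
  14  s[4:],s[8:]  2  'bc'
  15  s[8:],s[12:]  2  'bc'
  16  s[12:],s[19:]  0  ''
  17  s[19:],s[5:]  2  'ca'
  18  s[5:],s[0:]  1  'c'
  19  s[0:],s[9:]  3  'cba'
  20  s[9:],s[14:]  2  'cb'
  21  s[14:],s[13:]  1  'c'

n(n+1)/2 = 22·23/2 = 253
Σ LCP = 0 + 1 + 2 + 1 + 2 + 4 + 3 + 0 + 2 + 4 + 1 + 2 + 1 + 3 + 2 + 2 + 0 + 2 + 1 + 3 + 2 + 1 = 39
distinct = 253 − 39 = 214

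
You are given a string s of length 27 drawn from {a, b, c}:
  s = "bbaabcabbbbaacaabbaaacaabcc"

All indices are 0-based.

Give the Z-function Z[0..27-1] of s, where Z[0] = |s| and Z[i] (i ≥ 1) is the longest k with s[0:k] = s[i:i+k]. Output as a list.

[27, 1, 0, 0, 1, 0, 0, 2, 2, 4, 1, 0, 0, 0, 0, 0, 4, 1, 0, 0, 0, 0, 0, 0, 1, 0, 0]

Z[0]=27
i=1: i≥r, start 0; Z[1]=1 extend→box=[1,2)
i=2: i≥r, start 0; Z[2]=0
i=3: i≥r, start 0; Z[3]=0
i=4: i≥r, start 0; Z[4]=1 extend→box=[4,5)
i=5: i≥r, start 0; Z[5]=0
i=6: i≥r, start 0; Z[6]=0
i=7: i≥r, start 0; Z[7]=2 extend→box=[7,9)
i=8: min(r-i=1, Z[1]=1)=1; Z[8]=2 extend→box=[8,10)
i=9: min(r-i=1, Z[1]=1)=1; Z[9]=4 extend→box=[9,13)
i=10: min(r-i=3, Z[1]=1)=1; Z[10]=1
i=11: min(r-i=2, Z[2]=0)=0; Z[11]=0
i=12: min(r-i=1, Z[3]=0)=0; Z[12]=0
i=13: i≥r, start 0; Z[13]=0
i=14: i≥r, start 0; Z[14]=0
i=15: i≥r, start 0; Z[15]=0
i=16: i≥r, start 0; Z[16]=4 extend→box=[16,20)
i=17: min(r-i=3, Z[1]=1)=1; Z[17]=1
i=18: min(r-i=2, Z[2]=0)=0; Z[18]=0
i=19: min(r-i=1, Z[3]=0)=0; Z[19]=0
i=20: i≥r, start 0; Z[20]=0
i=21: i≥r, start 0; Z[21]=0
i=22: i≥r, start 0; Z[22]=0
i=23: i≥r, start 0; Z[23]=0
i=24: i≥r, start 0; Z[24]=1 extend→box=[24,25)
i=25: i≥r, start 0; Z[25]=0
i=26: i≥r, start 0; Z[26]=0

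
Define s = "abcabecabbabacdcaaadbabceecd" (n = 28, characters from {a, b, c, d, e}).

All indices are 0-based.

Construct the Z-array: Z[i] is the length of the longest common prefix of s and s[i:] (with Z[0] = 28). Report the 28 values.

Z[0]=28
i=1: i≥r, start 0; Z[1]=0
i=2: i≥r, start 0; Z[2]=0
i=3: i≥r, start 0; Z[3]=2 grow→box=[3,5)
i=4: min(r-i=1, Z[1]=0)=0; Z[4]=0
i=5: i≥r, start 0; Z[5]=0
i=6: i≥r, start 0; Z[6]=0
i=7: i≥r, start 0; Z[7]=2 grow→box=[7,9)
i=8: min(r-i=1, Z[1]=0)=0; Z[8]=0
i=9: i≥r, start 0; Z[9]=0
i=10: i≥r, start 0; Z[10]=2 grow→box=[10,12)
i=11: min(r-i=1, Z[1]=0)=0; Z[11]=0
i=12: i≥r, start 0; Z[12]=1 grow→box=[12,13)
i=13: i≥r, start 0; Z[13]=0
i=14: i≥r, start 0; Z[14]=0
i=15: i≥r, start 0; Z[15]=0
i=16: i≥r, start 0; Z[16]=1 grow→box=[16,17)
i=17: i≥r, start 0; Z[17]=1 grow→box=[17,18)
i=18: i≥r, start 0; Z[18]=1 grow→box=[18,19)
i=19: i≥r, start 0; Z[19]=0
i=20: i≥r, start 0; Z[20]=0
i=21: i≥r, start 0; Z[21]=3 grow→box=[21,24)
i=22: min(r-i=2, Z[1]=0)=0; Z[22]=0
i=23: min(r-i=1, Z[2]=0)=0; Z[23]=0
i=24: i≥r, start 0; Z[24]=0
i=25: i≥r, start 0; Z[25]=0
i=26: i≥r, start 0; Z[26]=0
i=27: i≥r, start 0; Z[27]=0

[28, 0, 0, 2, 0, 0, 0, 2, 0, 0, 2, 0, 1, 0, 0, 0, 1, 1, 1, 0, 0, 3, 0, 0, 0, 0, 0, 0]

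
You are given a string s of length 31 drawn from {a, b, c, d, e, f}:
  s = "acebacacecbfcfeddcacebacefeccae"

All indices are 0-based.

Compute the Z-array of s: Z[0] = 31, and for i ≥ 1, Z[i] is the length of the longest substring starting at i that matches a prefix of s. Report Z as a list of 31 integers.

Z[0]=31
i=1: outside box; Z[1]=0
i=2: outside box; Z[2]=0
i=3: outside box; Z[3]=0
i=4: outside box; Z[4]=2 grow→box=[4,6)
i=5: min(r-i=1, Z[1]=0)=0; Z[5]=0
i=6: outside box; Z[6]=3 grow→box=[6,9)
i=7: min(r-i=2, Z[1]=0)=0; Z[7]=0
i=8: min(r-i=1, Z[2]=0)=0; Z[8]=0
i=9: outside box; Z[9]=0
i=10: outside box; Z[10]=0
i=11: outside box; Z[11]=0
i=12: outside box; Z[12]=0
i=13: outside box; Z[13]=0
i=14: outside box; Z[14]=0
i=15: outside box; Z[15]=0
i=16: outside box; Z[16]=0
i=17: outside box; Z[17]=0
i=18: outside box; Z[18]=6 grow→box=[18,24)
i=19: min(r-i=5, Z[1]=0)=0; Z[19]=0
i=20: min(r-i=4, Z[2]=0)=0; Z[20]=0
i=21: min(r-i=3, Z[3]=0)=0; Z[21]=0
i=22: min(r-i=2, Z[4]=2)=2; Z[22]=3 grow→box=[22,25)
i=23: min(r-i=2, Z[1]=0)=0; Z[23]=0
i=24: min(r-i=1, Z[2]=0)=0; Z[24]=0
i=25: outside box; Z[25]=0
i=26: outside box; Z[26]=0
i=27: outside box; Z[27]=0
i=28: outside box; Z[28]=0
i=29: outside box; Z[29]=1 grow→box=[29,30)
i=30: outside box; Z[30]=0

[31, 0, 0, 0, 2, 0, 3, 0, 0, 0, 0, 0, 0, 0, 0, 0, 0, 0, 6, 0, 0, 0, 3, 0, 0, 0, 0, 0, 0, 1, 0]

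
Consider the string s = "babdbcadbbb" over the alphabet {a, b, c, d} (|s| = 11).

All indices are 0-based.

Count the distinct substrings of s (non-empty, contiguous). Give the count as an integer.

57

sorted suffixes:
  #0 SA[0]=1  'abdbcadbbb'
  #1 SA[1]=6  'adbbb'
  #2 SA[2]=10  'b'
  #3 SA[3]=0  'babdbcadbbb'
  #4 SA[4]=9  'bb'
  #5 SA[5]=8  'bbb'
  #6 SA[6]=4  'bcadbbb'
  #7 SA[7]=2  'bdbcadbbb'
  #8 SA[8]=5  'cadbbb'
  #9 SA[9]=7  'dbbb'
  #10 SA[10]=3  'dbcadbbb'

SA = [1, 6, 10, 0, 9, 8, 4, 2, 5, 7, 3]
[i] adj suffixes → lcp
  [1] 1/6 → 1 ('a')
  [2] 6/10 → 0 ('')
  [3] 10/0 → 1 ('b')
  [4] 0/9 → 1 ('b')
  [5] 9/8 → 2 ('bb')
  [6] 8/4 → 1 ('b')
  [7] 4/2 → 1 ('b')
  [8] 2/5 → 0 ('')
  [9] 5/7 → 0 ('')
  [10] 7/3 → 2 ('db')

n(n+1)/2 = 11·12/2 = 66
Σ LCP = 0 + 1 + 0 + 1 + 1 + 2 + 1 + 1 + 0 + 0 + 2 = 9
distinct = 66 − 9 = 57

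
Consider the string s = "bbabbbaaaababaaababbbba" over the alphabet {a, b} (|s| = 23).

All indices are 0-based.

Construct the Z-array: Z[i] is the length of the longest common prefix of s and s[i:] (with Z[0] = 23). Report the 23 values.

Z[0]=23
i=1: outside box; Z[1]=1 grow→box=[1,2)
i=2: outside box; Z[2]=0
i=3: outside box; Z[3]=2 grow→box=[3,5)
i=4: min(r-i=1, Z[1]=1)=1; Z[4]=3 grow→box=[4,7)
i=5: min(r-i=2, Z[1]=1)=1; Z[5]=1
i=6: min(r-i=1, Z[2]=0)=0; Z[6]=0
i=7: outside box; Z[7]=0
i=8: outside box; Z[8]=0
i=9: outside box; Z[9]=0
i=10: outside box; Z[10]=1 grow→box=[10,11)
i=11: outside box; Z[11]=0
i=12: outside box; Z[12]=1 grow→box=[12,13)
i=13: outside box; Z[13]=0
i=14: outside box; Z[14]=0
i=15: outside box; Z[15]=0
i=16: outside box; Z[16]=1 grow→box=[16,17)
i=17: outside box; Z[17]=0
i=18: outside box; Z[18]=2 grow→box=[18,20)
i=19: min(r-i=1, Z[1]=1)=1; Z[19]=2 grow→box=[19,21)
i=20: min(r-i=1, Z[1]=1)=1; Z[20]=3 grow→box=[20,23)
i=21: min(r-i=2, Z[1]=1)=1; Z[21]=1
i=22: min(r-i=1, Z[2]=0)=0; Z[22]=0

[23, 1, 0, 2, 3, 1, 0, 0, 0, 0, 1, 0, 1, 0, 0, 0, 1, 0, 2, 2, 3, 1, 0]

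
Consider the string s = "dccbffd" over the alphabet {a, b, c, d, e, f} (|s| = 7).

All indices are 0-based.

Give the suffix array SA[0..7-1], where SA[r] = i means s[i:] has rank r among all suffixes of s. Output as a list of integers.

rank→(start, suffix):
  0 → (3, 'bffd')
  1 → (2, 'cbffd')
  2 → (1, 'ccbffd')
  3 → (6, 'd')
  4 → (0, 'dccbffd')
  5 → (5, 'fd')
  6 → (4, 'ffd')

[3, 2, 1, 6, 0, 5, 4]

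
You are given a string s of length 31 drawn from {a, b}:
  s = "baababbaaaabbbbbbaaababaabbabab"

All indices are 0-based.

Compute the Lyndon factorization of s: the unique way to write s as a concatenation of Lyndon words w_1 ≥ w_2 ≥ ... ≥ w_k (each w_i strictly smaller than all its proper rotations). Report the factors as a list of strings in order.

["b", "aababb", "aaaabbbbbbaaababaabbabab"]

emit factor 1: 'b' (i=0, period=1)
emit factor 2: 'aababb' (i=1, period=6)
emit factor 3: 'aaaabbbbbbaaababaabbabab' (i=7, period=24)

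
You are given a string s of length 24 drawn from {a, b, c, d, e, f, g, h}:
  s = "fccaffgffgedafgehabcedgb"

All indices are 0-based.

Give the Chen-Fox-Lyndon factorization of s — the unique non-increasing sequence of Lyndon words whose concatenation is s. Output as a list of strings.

emit factor 1: 'f' (i=0, period=1)
emit factor 2: 'c' (i=1, period=1)
emit factor 3: 'c' (i=2, period=1)
emit factor 4: 'affgffgedafgeh' (i=3, period=14)
emit factor 5: 'abcedgb' (i=17, period=7)

["f", "c", "c", "affgffgedafgeh", "abcedgb"]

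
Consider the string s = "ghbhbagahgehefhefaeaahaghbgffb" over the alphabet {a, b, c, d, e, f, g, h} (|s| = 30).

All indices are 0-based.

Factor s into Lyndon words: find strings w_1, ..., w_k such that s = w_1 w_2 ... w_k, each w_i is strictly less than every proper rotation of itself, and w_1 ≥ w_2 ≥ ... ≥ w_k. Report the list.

["gh", "bh", "b", "agahgehefhef", "ae", "aahaghbgffb"]

emit factor 1: 'gh' (i=0, period=2)
emit factor 2: 'bh' (i=2, period=2)
emit factor 3: 'b' (i=4, period=1)
emit factor 4: 'agahgehefhef' (i=5, period=12)
emit factor 5: 'ae' (i=17, period=2)
emit factor 6: 'aahaghbgffb' (i=19, period=11)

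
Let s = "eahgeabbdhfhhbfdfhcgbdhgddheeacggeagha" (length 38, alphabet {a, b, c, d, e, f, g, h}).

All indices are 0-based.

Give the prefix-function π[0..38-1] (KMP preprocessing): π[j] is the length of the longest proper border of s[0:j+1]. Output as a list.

[0, 0, 0, 0, 1, 2, 0, 0, 0, 0, 0, 0, 0, 0, 0, 0, 0, 0, 0, 0, 0, 0, 0, 0, 0, 0, 0, 1, 1, 2, 0, 0, 0, 1, 2, 0, 0, 0]

π[0] = 0
j=1 s[j]='a': π[1]=0 (border '')
j=2 s[j]='h': π[2]=0 (border '')
j=3 s[j]='g': π[3]=0 (border '')
j=4 s[j]='e': π[4]=1 (border 'e')
j=5 s[j]='a': π[5]=2 (border 'ea')
j=6 s[j]='b': k: 2→0; π[6]=0 (border '')
j=7 s[j]='b': π[7]=0 (border '')
j=8 s[j]='d': π[8]=0 (border '')
j=9 s[j]='h': π[9]=0 (border '')
j=10 s[j]='f': π[10]=0 (border '')
j=11 s[j]='h': π[11]=0 (border '')
j=12 s[j]='h': π[12]=0 (border '')
j=13 s[j]='b': π[13]=0 (border '')
j=14 s[j]='f': π[14]=0 (border '')
j=15 s[j]='d': π[15]=0 (border '')
j=16 s[j]='f': π[16]=0 (border '')
j=17 s[j]='h': π[17]=0 (border '')
j=18 s[j]='c': π[18]=0 (border '')
j=19 s[j]='g': π[19]=0 (border '')
j=20 s[j]='b': π[20]=0 (border '')
j=21 s[j]='d': π[21]=0 (border '')
j=22 s[j]='h': π[22]=0 (border '')
j=23 s[j]='g': π[23]=0 (border '')
j=24 s[j]='d': π[24]=0 (border '')
j=25 s[j]='d': π[25]=0 (border '')
j=26 s[j]='h': π[26]=0 (border '')
j=27 s[j]='e': π[27]=1 (border 'e')
j=28 s[j]='e': k: 1→0; π[28]=1 (border 'e')
j=29 s[j]='a': π[29]=2 (border 'ea')
j=30 s[j]='c': k: 2→0; π[30]=0 (border '')
j=31 s[j]='g': π[31]=0 (border '')
j=32 s[j]='g': π[32]=0 (border '')
j=33 s[j]='e': π[33]=1 (border 'e')
j=34 s[j]='a': π[34]=2 (border 'ea')
j=35 s[j]='g': k: 2→0; π[35]=0 (border '')
j=36 s[j]='h': π[36]=0 (border '')
j=37 s[j]='a': π[37]=0 (border '')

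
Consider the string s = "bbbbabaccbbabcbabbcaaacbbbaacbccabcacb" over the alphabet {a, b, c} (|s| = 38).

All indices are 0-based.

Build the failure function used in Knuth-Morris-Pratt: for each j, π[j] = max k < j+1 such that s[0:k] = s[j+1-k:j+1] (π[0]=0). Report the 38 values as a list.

[0, 1, 2, 3, 0, 1, 0, 0, 0, 1, 2, 0, 1, 0, 1, 0, 1, 2, 0, 0, 0, 0, 0, 1, 2, 3, 0, 0, 0, 1, 0, 0, 0, 1, 0, 0, 0, 1]

π[0] = 0
j=1 s[j]='b': π[1]=1 (border 'b')
j=2 s[j]='b': π[2]=2 (border 'bb')
j=3 s[j]='b': π[3]=3 (border 'bbb')
j=4 s[j]='a': k: 3→2→1→0; π[4]=0 (border '')
j=5 s[j]='b': π[5]=1 (border 'b')
j=6 s[j]='a': k: 1→0; π[6]=0 (border '')
j=7 s[j]='c': π[7]=0 (border '')
j=8 s[j]='c': π[8]=0 (border '')
j=9 s[j]='b': π[9]=1 (border 'b')
j=10 s[j]='b': π[10]=2 (border 'bb')
j=11 s[j]='a': k: 2→1→0; π[11]=0 (border '')
j=12 s[j]='b': π[12]=1 (border 'b')
j=13 s[j]='c': k: 1→0; π[13]=0 (border '')
j=14 s[j]='b': π[14]=1 (border 'b')
j=15 s[j]='a': k: 1→0; π[15]=0 (border '')
j=16 s[j]='b': π[16]=1 (border 'b')
j=17 s[j]='b': π[17]=2 (border 'bb')
j=18 s[j]='c': k: 2→1→0; π[18]=0 (border '')
j=19 s[j]='a': π[19]=0 (border '')
j=20 s[j]='a': π[20]=0 (border '')
j=21 s[j]='a': π[21]=0 (border '')
j=22 s[j]='c': π[22]=0 (border '')
j=23 s[j]='b': π[23]=1 (border 'b')
j=24 s[j]='b': π[24]=2 (border 'bb')
j=25 s[j]='b': π[25]=3 (border 'bbb')
j=26 s[j]='a': k: 3→2→1→0; π[26]=0 (border '')
j=27 s[j]='a': π[27]=0 (border '')
j=28 s[j]='c': π[28]=0 (border '')
j=29 s[j]='b': π[29]=1 (border 'b')
j=30 s[j]='c': k: 1→0; π[30]=0 (border '')
j=31 s[j]='c': π[31]=0 (border '')
j=32 s[j]='a': π[32]=0 (border '')
j=33 s[j]='b': π[33]=1 (border 'b')
j=34 s[j]='c': k: 1→0; π[34]=0 (border '')
j=35 s[j]='a': π[35]=0 (border '')
j=36 s[j]='c': π[36]=0 (border '')
j=37 s[j]='b': π[37]=1 (border 'b')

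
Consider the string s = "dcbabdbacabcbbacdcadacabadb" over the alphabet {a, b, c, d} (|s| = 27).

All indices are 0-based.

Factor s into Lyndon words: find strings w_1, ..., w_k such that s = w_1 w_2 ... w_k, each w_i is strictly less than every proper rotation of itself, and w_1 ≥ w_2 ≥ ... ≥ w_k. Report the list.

emit factor 1: 'd' (i=0, period=1)
emit factor 2: 'c' (i=1, period=1)
emit factor 3: 'b' (i=2, period=1)
emit factor 4: 'abdbac' (i=3, period=6)
emit factor 5: 'abcbbacdcadac' (i=9, period=13)
emit factor 6: 'abadb' (i=22, period=5)

["d", "c", "b", "abdbac", "abcbbacdcadac", "abadb"]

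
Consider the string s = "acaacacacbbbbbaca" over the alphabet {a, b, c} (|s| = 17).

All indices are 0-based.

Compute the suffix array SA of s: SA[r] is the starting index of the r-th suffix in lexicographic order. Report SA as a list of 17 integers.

[16, 2, 14, 0, 3, 5, 7, 13, 12, 11, 10, 9, 15, 1, 4, 6, 8]

rank→(start, suffix):
  0 → (16, 'a')
  1 → (2, 'aacacacbbbbbaca')
  2 → (14, 'aca')
  3 → (0, 'acaacacacbbbbbaca')
  4 → (3, 'acacacbbbbbaca')
  5 → (5, 'acacbbbbbaca')
  6 → (7, 'acbbbbbaca')
  7 → (13, 'baca')
  8 → (12, 'bbaca')
  9 → (11, 'bbbaca')
  10 → (10, 'bbbbaca')
  11 → (9, 'bbbbbaca')
  12 → (15, 'ca')
  13 → (1, 'caacacacbbbbbaca')
  14 → (4, 'cacacbbbbbaca')
  15 → (6, 'cacbbbbbaca')
  16 → (8, 'cbbbbbaca')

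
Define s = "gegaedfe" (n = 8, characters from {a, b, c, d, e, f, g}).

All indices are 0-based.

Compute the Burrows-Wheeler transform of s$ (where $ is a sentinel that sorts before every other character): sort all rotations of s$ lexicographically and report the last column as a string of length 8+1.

egefagde$

rank  rotation   last
    0  $gegaedfe  e
    1  aedfe$geg  g
    2  dfe$gegae  e
    3  e$gegaedf  f
    4  edfe$gega  a
    5  egaedfe$g  g
    6  fe$gegaed  d
    7  gaedfe$ge  e
    8  gegaedfe$  $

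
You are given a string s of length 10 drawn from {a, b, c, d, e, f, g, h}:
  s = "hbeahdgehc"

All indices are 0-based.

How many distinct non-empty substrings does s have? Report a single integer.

52

rank | idx | suffix
   0 |   3 | ahdgehc
   1 |   1 | beahdgehc
   2 |   9 | c
   3 |   5 | dgehc
   4 |   2 | eahdgehc
   5 |   7 | ehc
   6 |   6 | gehc
   7 |   0 | hbeahdgehc
   8 |   8 | hc
   9 |   4 | hdgehc

SA = [3, 1, 9, 5, 2, 7, 6, 0, 8, 4]
[i] adj suffixes → lcp
  [1] 3/1 → 0 ('')
  [2] 1/9 → 0 ('')
  [3] 9/5 → 0 ('')
  [4] 5/2 → 0 ('')
  [5] 2/7 → 1 ('e')
  [6] 7/6 → 0 ('')
  [7] 6/0 → 0 ('')
  [8] 0/8 → 1 ('h')
  [9] 8/4 → 1 ('h')

n(n+1)/2 = 10·11/2 = 55
Σ LCP = 0 + 0 + 0 + 0 + 0 + 1 + 0 + 0 + 1 + 1 = 3
distinct = 55 − 3 = 52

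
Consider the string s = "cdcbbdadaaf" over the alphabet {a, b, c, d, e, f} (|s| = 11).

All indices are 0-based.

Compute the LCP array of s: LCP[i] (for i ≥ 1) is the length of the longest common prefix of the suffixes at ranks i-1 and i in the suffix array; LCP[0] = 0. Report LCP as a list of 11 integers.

sorted suffixes:
  #0 SA[0]=8  'aaf'
  #1 SA[1]=6  'adaaf'
  #2 SA[2]=9  'af'
  #3 SA[3]=3  'bbdadaaf'
  #4 SA[4]=4  'bdadaaf'
  #5 SA[5]=2  'cbbdadaaf'
  #6 SA[6]=0  'cdcbbdadaaf'
  #7 SA[7]=7  'daaf'
  #8 SA[8]=5  'dadaaf'
  #9 SA[9]=1  'dcbbdadaaf'
  #10 SA[10]=10  'f'

SA = [8, 6, 9, 3, 4, 2, 0, 7, 5, 1, 10]
i: (SA[i-1],SA[i]) lcp shared
  1: (8,6) 1 'a'
  2: (6,9) 1 'a'
  3: (9,3) 0 ''
  4: (3,4) 1 'b'
  5: (4,2) 0 ''
  6: (2,0) 1 'c'
  7: (0,7) 0 ''
  8: (7,5) 2 'da'
  9: (5,1) 1 'd'
  10: (1,10) 0 ''

[0, 1, 1, 0, 1, 0, 1, 0, 2, 1, 0]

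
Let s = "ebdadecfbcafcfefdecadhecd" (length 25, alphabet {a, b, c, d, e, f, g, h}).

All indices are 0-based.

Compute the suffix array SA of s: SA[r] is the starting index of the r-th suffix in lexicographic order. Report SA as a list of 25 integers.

[3, 19, 10, 8, 1, 18, 9, 23, 6, 12, 24, 2, 16, 4, 20, 0, 17, 22, 5, 14, 7, 11, 15, 13, 21]

sorted suffixes:
  #0 SA[0]=3  'adecfbcafcfefdecadhecd'
  #1 SA[1]=19  'adhecd'
  #2 SA[2]=10  'afcfefdecadhecd'
  #3 SA[3]=8  'bcafcfefdecadhecd'
  #4 SA[4]=1  'bdadecfbcafcfefdecadhecd'
  #5 SA[5]=18  'cadhecd'
  #6 SA[6]=9  'cafcfefdecadhecd'
  #7 SA[7]=23  'cd'
  #8 SA[8]=6  'cfbcafcfefdecadhecd'
  #9 SA[9]=12  'cfefdecadhecd'
  #10 SA[10]=24  'd'
  #11 SA[11]=2  'dadecfbcafcfefdecadhecd'
  #12 SA[12]=16  'decadhecd'
  #13 SA[13]=4  'decfbcafcfefdecadhecd'
  #14 SA[14]=20  'dhecd'
  #15 SA[15]=0  'ebdadecfbcafcfefdecadhecd'
  #16 SA[16]=17  'ecadhecd'
  #17 SA[17]=22  'ecd'
  #18 SA[18]=5  'ecfbcafcfefdecadhecd'
  #19 SA[19]=14  'efdecadhecd'
  #20 SA[20]=7  'fbcafcfefdecadhecd'
  #21 SA[21]=11  'fcfefdecadhecd'
  #22 SA[22]=15  'fdecadhecd'
  #23 SA[23]=13  'fefdecadhecd'
  #24 SA[24]=21  'hecd'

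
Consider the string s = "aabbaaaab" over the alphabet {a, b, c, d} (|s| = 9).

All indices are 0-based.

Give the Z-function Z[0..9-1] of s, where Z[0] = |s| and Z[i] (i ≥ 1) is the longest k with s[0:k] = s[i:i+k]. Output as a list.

Z[0]=9
i=1: i≥r, start 0; Z[1]=1 grow→box=[1,2)
i=2: i≥r, start 0; Z[2]=0
i=3: i≥r, start 0; Z[3]=0
i=4: i≥r, start 0; Z[4]=2 grow→box=[4,6)
i=5: min(r-i=1, Z[1]=1)=1; Z[5]=2 grow→box=[5,7)
i=6: min(r-i=1, Z[1]=1)=1; Z[6]=3 grow→box=[6,9)
i=7: min(r-i=2, Z[1]=1)=1; Z[7]=1
i=8: min(r-i=1, Z[2]=0)=0; Z[8]=0

[9, 1, 0, 0, 2, 2, 3, 1, 0]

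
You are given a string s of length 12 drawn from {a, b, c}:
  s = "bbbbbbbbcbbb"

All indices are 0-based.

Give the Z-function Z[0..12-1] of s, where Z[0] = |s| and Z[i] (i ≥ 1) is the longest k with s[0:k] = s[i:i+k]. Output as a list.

Z[0]=12
i=1: i≥r, start 0; Z[1]=7 grow→box=[1,8)
i=2: min(r-i=6, Z[1]=7)=6; Z[2]=6
i=3: min(r-i=5, Z[2]=6)=5; Z[3]=5
i=4: min(r-i=4, Z[3]=5)=4; Z[4]=4
i=5: min(r-i=3, Z[4]=4)=3; Z[5]=3
i=6: min(r-i=2, Z[5]=3)=2; Z[6]=2
i=7: min(r-i=1, Z[6]=2)=1; Z[7]=1
i=8: i≥r, start 0; Z[8]=0
i=9: i≥r, start 0; Z[9]=3 grow→box=[9,12)
i=10: min(r-i=2, Z[1]=7)=2; Z[10]=2
i=11: min(r-i=1, Z[2]=6)=1; Z[11]=1

[12, 7, 6, 5, 4, 3, 2, 1, 0, 3, 2, 1]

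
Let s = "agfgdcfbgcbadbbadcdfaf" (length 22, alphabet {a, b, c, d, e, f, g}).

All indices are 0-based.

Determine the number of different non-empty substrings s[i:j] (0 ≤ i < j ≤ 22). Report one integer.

233

sorted suffixes:
  #0 SA[0]=11  'adbbadcdfaf'
  #1 SA[1]=15  'adcdfaf'
  #2 SA[2]=20  'af'
  #3 SA[3]=0  'agfgdcfbgcbadbbadcdfaf'
  #4 SA[4]=10  'badbbadcdfaf'
  #5 SA[5]=14  'badcdfaf'
  #6 SA[6]=13  'bbadcdfaf'
  #7 SA[7]=7  'bgcbadbbadcdfaf'
  #8 SA[8]=9  'cbadbbadcdfaf'
  #9 SA[9]=17  'cdfaf'
  #10 SA[10]=5  'cfbgcbadbbadcdfaf'
  #11 SA[11]=12  'dbbadcdfaf'
  #12 SA[12]=16  'dcdfaf'
  #13 SA[13]=4  'dcfbgcbadbbadcdfaf'
  #14 SA[14]=18  'dfaf'
  #15 SA[15]=21  'f'
  #16 SA[16]=19  'faf'
  #17 SA[17]=6  'fbgcbadbbadcdfaf'
  #18 SA[18]=2  'fgdcfbgcbadbbadcdfaf'
  #19 SA[19]=8  'gcbadbbadcdfaf'
  #20 SA[20]=3  'gdcfbgcbadbbadcdfaf'
  #21 SA[21]=1  'gfgdcfbgcbadbbadcdfaf'

SA = [11, 15, 20, 0, 10, 14, 13, 7, 9, 17, 5, 12, 16, 4, 18, 21, 19, 6, 2, 8, 3, 1]
rank  pair      lcp
   1  s[11:],s[15:]  2  'ad'
   2  s[15:],s[20:]  1  'a'
   3  s[20:],s[0:]  1  'a'
   4  s[0:],s[10:]  0  ''
   5  s[10:],s[14:]  3  'bad'
   6  s[14:],s[13:]  1  'b'
   7  s[13:],s[7:]  1  'b'
   8  s[7:],s[9:]  0  ''
   9  s[9:],s[17:]  1  'c'
  10  s[17:],s[5:]  1  'c'
  11  s[5:],s[12:]  0  ''
  12  s[12:],s[16:]  1  'd'
  13  s[16:],s[4:]  2  'dc'
  14  s[4:],s[18:]  1  'd'
  15  s[18:],s[21:]  0  ''
  16  s[21:],s[19:]  1  'f'
  17  s[19:],s[6:]  1  'f'
  18  s[6:],s[2:]  1  'f'
  19  s[2:],s[8:]  0  ''
  20  s[8:],s[3:]  1  'g'
  21  s[3:],s[1:]  1  'g'

n(n+1)/2 = 22·23/2 = 253
Σ LCP = 0 + 2 + 1 + 1 + 0 + 3 + 1 + 1 + 0 + 1 + 1 + 0 + 1 + 2 + 1 + 0 + 1 + 1 + 1 + 0 + 1 + 1 = 20
distinct = 253 − 20 = 233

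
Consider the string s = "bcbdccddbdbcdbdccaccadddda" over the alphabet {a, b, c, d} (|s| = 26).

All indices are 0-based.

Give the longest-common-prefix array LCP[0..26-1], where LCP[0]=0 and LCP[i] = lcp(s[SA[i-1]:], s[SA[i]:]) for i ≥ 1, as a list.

sorted suffixes:
  #0 SA[0]=25  'a'
  #1 SA[1]=17  'accadddda'
  #2 SA[2]=20  'adddda'
  #3 SA[3]=0  'bcbdccddbdbcdbdccaccadddda'
  #4 SA[4]=10  'bcdbdccaccadddda'
  #5 SA[5]=8  'bdbcdbdccaccadddda'
  #6 SA[6]=13  'bdccaccadddda'
  #7 SA[7]=2  'bdccddbdbcdbdccaccadddda'
  #8 SA[8]=16  'caccadddda'
  #9 SA[9]=19  'cadddda'
  #10 SA[10]=1  'cbdccddbdbcdbdccaccadddda'
  #11 SA[11]=15  'ccaccadddda'
  #12 SA[12]=18  'ccadddda'
  #13 SA[13]=4  'ccddbdbcdbdccaccadddda'
  #14 SA[14]=11  'cdbdccaccadddda'
  #15 SA[15]=5  'cddbdbcdbdccaccadddda'
  #16 SA[16]=24  'da'
  #17 SA[17]=9  'dbcdbdccaccadddda'
  #18 SA[18]=7  'dbdbcdbdccaccadddda'
  #19 SA[19]=12  'dbdccaccadddda'
  #20 SA[20]=14  'dccaccadddda'
  #21 SA[21]=3  'dccddbdbcdbdccaccadddda'
  #22 SA[22]=23  'dda'
  #23 SA[23]=6  'ddbdbcdbdccaccadddda'
  #24 SA[24]=22  'ddda'
  #25 SA[25]=21  'dddda'

SA = [25, 17, 20, 0, 10, 8, 13, 2, 16, 19, 1, 15, 18, 4, 11, 5, 24, 9, 7, 12, 14, 3, 23, 6, 22, 21]
[i] adj suffixes → lcp
  [1] 25/17 → 1 ('a')
  [2] 17/20 → 1 ('a')
  [3] 20/0 → 0 ('')
  [4] 0/10 → 2 ('bc')
  [5] 10/8 → 1 ('b')
  [6] 8/13 → 2 ('bd')
  [7] 13/2 → 4 ('bdcc')
  [8] 2/16 → 0 ('')
  [9] 16/19 → 2 ('ca')
  [10] 19/1 → 1 ('c')
  [11] 1/15 → 1 ('c')
  [12] 15/18 → 3 ('cca')
  [13] 18/4 → 2 ('cc')
  [14] 4/11 → 1 ('c')
  [15] 11/5 → 2 ('cd')
  [16] 5/24 → 0 ('')
  [17] 24/9 → 1 ('d')
  [18] 9/7 → 2 ('db')
  [19] 7/12 → 3 ('dbd')
  [20] 12/14 → 1 ('d')
  [21] 14/3 → 3 ('dcc')
  [22] 3/23 → 1 ('d')
  [23] 23/6 → 2 ('dd')
  [24] 6/22 → 2 ('dd')
  [25] 22/21 → 3 ('ddd')

[0, 1, 1, 0, 2, 1, 2, 4, 0, 2, 1, 1, 3, 2, 1, 2, 0, 1, 2, 3, 1, 3, 1, 2, 2, 3]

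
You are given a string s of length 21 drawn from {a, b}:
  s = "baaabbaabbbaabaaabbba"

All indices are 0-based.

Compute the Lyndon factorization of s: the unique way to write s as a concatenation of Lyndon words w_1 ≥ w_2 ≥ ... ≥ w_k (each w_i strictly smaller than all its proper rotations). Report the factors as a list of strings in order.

emit factor 1: 'b' (i=0, period=1)
emit factor 2: 'aaabbaabbbaabaaabbb' (i=1, period=19)
emit factor 3: 'a' (i=20, period=1)

["b", "aaabbaabbbaabaaabbb", "a"]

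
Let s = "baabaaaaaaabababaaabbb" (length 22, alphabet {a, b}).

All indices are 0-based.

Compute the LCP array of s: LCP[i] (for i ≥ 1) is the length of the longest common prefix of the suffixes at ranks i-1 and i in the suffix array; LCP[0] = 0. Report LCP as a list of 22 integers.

[0, 6, 5, 4, 3, 4, 2, 4, 3, 1, 5, 3, 5, 2, 0, 1, 4, 3, 2, 4, 1, 2]

rank→(start, suffix):
  0 → (4, 'aaaaaaabababaaabbb')
  1 → (5, 'aaaaaabababaaabbb')
  2 → (6, 'aaaaabababaaabbb')
  3 → (7, 'aaaabababaaabbb')
  4 → (8, 'aaabababaaabbb')
  5 → (16, 'aaabbb')
  6 → (1, 'aabaaaaaaabababaaabbb')
  7 → (9, 'aabababaaabbb')
  8 → (17, 'aabbb')
  9 → (2, 'abaaaaaaabababaaabbb')
  10 → (14, 'abaaabbb')
  11 → (12, 'ababaaabbb')
  12 → (10, 'abababaaabbb')
  13 → (18, 'abbb')
  14 → (21, 'b')
  15 → (3, 'baaaaaaabababaaabbb')
  16 → (15, 'baaabbb')
  17 → (0, 'baabaaaaaaabababaaabbb')
  18 → (13, 'babaaabbb')
  19 → (11, 'bababaaabbb')
  20 → (20, 'bb')
  21 → (19, 'bbb')

SA = [4, 5, 6, 7, 8, 16, 1, 9, 17, 2, 14, 12, 10, 18, 21, 3, 15, 0, 13, 11, 20, 19]
rank  pair      lcp
   1  s[4:],s[5:]  6  'aaaaaa'
   2  s[5:],s[6:]  5  'aaaaa'
   3  s[6:],s[7:]  4  'aaaa'
   4  s[7:],s[8:]  3  'aaa'
   5  s[8:],s[16:]  4  'aaab'
   6  s[16:],s[1:]  2  'aa'
   7  s[1:],s[9:]  4  'aaba'
   8  s[9:],s[17:]  3  'aab'
   9  s[17:],s[2:]  1  'a'
  10  s[2:],s[14:]  5  'abaaa'
  11  s[14:],s[12:]  3  'aba'
  12  s[12:],s[10:]  5  'ababa'
  13  s[10:],s[18:]  2  'ab'
  14  s[18:],s[21:]  0  ''
  15  s[21:],s[3:]  1  'b'
  16  s[3:],s[15:]  4  'baaa'
  17  s[15:],s[0:]  3  'baa'
  18  s[0:],s[13:]  2  'ba'
  19  s[13:],s[11:]  4  'baba'
  20  s[11:],s[20:]  1  'b'
  21  s[20:],s[19:]  2  'bb'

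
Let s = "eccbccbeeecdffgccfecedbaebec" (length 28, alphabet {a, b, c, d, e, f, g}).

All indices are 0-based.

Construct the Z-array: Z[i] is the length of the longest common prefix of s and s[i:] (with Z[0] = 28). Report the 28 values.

[28, 0, 0, 0, 0, 0, 0, 1, 1, 2, 0, 0, 0, 0, 0, 0, 0, 0, 2, 0, 1, 0, 0, 0, 1, 0, 2, 0]

Z[0]=28
i=1: i≥r, start 0; Z[1]=0
i=2: i≥r, start 0; Z[2]=0
i=3: i≥r, start 0; Z[3]=0
i=4: i≥r, start 0; Z[4]=0
i=5: i≥r, start 0; Z[5]=0
i=6: i≥r, start 0; Z[6]=0
i=7: i≥r, start 0; Z[7]=1 grow→box=[7,8)
i=8: i≥r, start 0; Z[8]=1 grow→box=[8,9)
i=9: i≥r, start 0; Z[9]=2 grow→box=[9,11)
i=10: min(r-i=1, Z[1]=0)=0; Z[10]=0
i=11: i≥r, start 0; Z[11]=0
i=12: i≥r, start 0; Z[12]=0
i=13: i≥r, start 0; Z[13]=0
i=14: i≥r, start 0; Z[14]=0
i=15: i≥r, start 0; Z[15]=0
i=16: i≥r, start 0; Z[16]=0
i=17: i≥r, start 0; Z[17]=0
i=18: i≥r, start 0; Z[18]=2 grow→box=[18,20)
i=19: min(r-i=1, Z[1]=0)=0; Z[19]=0
i=20: i≥r, start 0; Z[20]=1 grow→box=[20,21)
i=21: i≥r, start 0; Z[21]=0
i=22: i≥r, start 0; Z[22]=0
i=23: i≥r, start 0; Z[23]=0
i=24: i≥r, start 0; Z[24]=1 grow→box=[24,25)
i=25: i≥r, start 0; Z[25]=0
i=26: i≥r, start 0; Z[26]=2 grow→box=[26,28)
i=27: min(r-i=1, Z[1]=0)=0; Z[27]=0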